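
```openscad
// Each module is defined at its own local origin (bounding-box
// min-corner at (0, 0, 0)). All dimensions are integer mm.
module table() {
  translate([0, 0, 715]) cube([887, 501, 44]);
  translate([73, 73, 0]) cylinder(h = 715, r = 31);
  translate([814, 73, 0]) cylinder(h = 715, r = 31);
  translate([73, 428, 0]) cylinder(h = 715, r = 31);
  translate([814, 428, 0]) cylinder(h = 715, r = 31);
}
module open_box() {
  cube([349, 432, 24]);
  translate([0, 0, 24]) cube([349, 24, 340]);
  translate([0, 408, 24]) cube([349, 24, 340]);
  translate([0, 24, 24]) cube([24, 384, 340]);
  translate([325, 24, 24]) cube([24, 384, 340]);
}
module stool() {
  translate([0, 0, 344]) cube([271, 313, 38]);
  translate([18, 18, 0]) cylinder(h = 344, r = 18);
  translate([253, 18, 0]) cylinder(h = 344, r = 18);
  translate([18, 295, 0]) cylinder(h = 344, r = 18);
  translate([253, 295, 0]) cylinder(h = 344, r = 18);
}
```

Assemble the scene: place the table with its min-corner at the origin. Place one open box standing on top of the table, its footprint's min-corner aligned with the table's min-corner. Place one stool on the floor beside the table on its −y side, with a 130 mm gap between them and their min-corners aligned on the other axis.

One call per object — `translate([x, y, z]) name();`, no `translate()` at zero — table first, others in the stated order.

table();
translate([0, 0, 759]) open_box();
translate([0, -443, 0]) stool();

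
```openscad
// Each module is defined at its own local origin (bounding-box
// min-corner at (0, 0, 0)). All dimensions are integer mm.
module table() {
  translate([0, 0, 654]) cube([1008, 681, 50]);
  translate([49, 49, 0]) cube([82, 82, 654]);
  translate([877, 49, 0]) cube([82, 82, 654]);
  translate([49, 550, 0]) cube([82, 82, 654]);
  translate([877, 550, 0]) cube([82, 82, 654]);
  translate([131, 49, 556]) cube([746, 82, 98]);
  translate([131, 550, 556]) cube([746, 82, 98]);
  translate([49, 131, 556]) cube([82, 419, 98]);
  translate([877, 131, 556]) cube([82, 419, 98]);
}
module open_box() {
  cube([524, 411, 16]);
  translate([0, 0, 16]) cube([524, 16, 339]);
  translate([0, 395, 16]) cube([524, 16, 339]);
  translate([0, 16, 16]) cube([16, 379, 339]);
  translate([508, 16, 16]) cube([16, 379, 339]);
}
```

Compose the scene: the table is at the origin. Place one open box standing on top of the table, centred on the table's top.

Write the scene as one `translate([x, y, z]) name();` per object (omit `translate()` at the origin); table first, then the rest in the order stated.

table();
translate([242, 135, 704]) open_box();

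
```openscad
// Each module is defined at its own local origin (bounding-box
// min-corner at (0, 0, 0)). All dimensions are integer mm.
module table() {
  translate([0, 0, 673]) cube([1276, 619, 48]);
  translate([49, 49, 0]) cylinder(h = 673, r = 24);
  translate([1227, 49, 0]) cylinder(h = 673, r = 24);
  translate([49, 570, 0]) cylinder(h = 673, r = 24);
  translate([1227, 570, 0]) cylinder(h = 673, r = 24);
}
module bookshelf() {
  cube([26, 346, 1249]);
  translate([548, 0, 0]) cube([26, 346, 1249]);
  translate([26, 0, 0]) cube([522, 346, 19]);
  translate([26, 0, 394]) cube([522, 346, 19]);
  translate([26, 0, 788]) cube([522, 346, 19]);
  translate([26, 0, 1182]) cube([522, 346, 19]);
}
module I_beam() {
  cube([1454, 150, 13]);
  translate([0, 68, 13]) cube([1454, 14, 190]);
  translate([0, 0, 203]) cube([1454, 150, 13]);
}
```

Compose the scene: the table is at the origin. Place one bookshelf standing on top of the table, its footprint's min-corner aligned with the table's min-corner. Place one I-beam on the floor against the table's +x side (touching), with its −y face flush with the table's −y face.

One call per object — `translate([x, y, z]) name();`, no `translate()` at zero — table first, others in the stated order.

table();
translate([0, 0, 721]) bookshelf();
translate([1276, 0, 0]) I_beam();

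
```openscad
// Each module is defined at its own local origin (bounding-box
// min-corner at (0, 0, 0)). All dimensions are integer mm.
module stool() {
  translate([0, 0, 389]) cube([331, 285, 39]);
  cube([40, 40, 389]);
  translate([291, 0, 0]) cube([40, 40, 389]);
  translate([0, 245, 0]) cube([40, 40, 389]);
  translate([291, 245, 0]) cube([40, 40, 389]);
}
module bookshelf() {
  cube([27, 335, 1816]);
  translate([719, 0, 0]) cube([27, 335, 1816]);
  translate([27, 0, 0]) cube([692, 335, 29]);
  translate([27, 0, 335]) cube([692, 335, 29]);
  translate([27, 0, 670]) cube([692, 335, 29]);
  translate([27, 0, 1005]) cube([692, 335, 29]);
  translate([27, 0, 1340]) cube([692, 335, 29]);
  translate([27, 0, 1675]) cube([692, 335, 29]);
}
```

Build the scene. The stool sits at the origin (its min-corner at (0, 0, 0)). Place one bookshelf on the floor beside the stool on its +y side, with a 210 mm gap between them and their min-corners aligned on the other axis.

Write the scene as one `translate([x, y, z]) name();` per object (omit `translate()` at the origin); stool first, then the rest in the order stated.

stool();
translate([0, 495, 0]) bookshelf();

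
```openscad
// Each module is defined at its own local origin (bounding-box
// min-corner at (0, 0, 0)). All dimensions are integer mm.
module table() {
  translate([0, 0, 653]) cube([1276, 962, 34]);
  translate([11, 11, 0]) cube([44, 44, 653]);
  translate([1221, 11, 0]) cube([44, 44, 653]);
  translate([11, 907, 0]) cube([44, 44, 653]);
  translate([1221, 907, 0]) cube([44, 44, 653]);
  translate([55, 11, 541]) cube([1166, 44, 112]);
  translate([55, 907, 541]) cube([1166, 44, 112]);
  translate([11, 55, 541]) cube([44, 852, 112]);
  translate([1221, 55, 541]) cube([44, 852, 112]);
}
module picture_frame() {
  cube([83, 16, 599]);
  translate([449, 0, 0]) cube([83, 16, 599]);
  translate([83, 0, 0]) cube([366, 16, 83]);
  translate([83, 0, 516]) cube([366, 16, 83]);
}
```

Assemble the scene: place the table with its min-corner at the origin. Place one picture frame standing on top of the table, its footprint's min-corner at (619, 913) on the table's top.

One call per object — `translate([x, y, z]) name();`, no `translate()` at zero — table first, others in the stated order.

table();
translate([619, 913, 687]) picture_frame();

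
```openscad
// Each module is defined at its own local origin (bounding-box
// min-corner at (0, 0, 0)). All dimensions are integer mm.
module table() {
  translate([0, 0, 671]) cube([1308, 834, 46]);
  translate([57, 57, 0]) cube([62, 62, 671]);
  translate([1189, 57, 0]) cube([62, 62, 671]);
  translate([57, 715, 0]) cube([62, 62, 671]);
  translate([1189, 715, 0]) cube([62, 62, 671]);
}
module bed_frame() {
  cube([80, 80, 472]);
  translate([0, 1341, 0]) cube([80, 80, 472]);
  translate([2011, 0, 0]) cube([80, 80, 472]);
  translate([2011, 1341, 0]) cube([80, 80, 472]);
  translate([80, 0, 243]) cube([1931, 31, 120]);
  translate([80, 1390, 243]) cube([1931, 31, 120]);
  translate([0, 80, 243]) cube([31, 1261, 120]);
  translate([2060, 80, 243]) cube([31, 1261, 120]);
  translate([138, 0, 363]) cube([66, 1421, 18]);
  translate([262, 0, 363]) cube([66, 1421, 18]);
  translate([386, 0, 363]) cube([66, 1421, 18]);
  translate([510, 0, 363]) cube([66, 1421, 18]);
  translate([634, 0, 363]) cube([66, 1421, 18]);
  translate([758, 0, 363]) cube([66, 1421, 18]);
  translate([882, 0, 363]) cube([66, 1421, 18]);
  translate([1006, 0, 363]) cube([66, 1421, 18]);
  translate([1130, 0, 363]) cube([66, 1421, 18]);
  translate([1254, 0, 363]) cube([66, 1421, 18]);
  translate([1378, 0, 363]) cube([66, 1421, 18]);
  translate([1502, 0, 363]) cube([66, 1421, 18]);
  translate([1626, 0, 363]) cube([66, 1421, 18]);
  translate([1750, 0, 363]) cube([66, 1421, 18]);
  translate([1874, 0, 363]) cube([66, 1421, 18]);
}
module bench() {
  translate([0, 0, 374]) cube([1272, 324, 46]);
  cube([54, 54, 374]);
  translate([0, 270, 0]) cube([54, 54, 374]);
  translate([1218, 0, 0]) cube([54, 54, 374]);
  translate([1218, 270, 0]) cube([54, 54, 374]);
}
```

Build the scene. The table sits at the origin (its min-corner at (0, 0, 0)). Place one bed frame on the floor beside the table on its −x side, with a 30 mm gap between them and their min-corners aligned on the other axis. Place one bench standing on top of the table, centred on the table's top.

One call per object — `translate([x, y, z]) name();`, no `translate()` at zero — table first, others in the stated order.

table();
translate([-2121, 0, 0]) bed_frame();
translate([18, 255, 717]) bench();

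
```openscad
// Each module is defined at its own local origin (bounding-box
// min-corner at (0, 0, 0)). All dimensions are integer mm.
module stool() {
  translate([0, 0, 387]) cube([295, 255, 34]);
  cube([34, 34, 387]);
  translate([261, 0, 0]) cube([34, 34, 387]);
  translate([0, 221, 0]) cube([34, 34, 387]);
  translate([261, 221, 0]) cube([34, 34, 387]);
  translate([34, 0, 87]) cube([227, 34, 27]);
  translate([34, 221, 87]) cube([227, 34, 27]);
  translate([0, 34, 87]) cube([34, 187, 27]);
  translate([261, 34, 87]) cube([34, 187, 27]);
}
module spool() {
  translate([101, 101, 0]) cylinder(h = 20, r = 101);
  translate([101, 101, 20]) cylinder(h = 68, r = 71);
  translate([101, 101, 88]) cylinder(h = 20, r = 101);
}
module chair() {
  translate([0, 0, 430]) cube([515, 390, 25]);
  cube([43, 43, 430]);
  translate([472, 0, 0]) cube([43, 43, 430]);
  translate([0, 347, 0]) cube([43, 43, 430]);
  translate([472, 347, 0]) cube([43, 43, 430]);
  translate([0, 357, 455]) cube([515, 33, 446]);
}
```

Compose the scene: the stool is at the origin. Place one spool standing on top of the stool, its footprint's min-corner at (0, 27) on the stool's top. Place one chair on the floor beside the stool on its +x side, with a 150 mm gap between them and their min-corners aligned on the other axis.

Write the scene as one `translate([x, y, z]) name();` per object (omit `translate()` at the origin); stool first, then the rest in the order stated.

stool();
translate([0, 27, 421]) spool();
translate([445, 0, 0]) chair();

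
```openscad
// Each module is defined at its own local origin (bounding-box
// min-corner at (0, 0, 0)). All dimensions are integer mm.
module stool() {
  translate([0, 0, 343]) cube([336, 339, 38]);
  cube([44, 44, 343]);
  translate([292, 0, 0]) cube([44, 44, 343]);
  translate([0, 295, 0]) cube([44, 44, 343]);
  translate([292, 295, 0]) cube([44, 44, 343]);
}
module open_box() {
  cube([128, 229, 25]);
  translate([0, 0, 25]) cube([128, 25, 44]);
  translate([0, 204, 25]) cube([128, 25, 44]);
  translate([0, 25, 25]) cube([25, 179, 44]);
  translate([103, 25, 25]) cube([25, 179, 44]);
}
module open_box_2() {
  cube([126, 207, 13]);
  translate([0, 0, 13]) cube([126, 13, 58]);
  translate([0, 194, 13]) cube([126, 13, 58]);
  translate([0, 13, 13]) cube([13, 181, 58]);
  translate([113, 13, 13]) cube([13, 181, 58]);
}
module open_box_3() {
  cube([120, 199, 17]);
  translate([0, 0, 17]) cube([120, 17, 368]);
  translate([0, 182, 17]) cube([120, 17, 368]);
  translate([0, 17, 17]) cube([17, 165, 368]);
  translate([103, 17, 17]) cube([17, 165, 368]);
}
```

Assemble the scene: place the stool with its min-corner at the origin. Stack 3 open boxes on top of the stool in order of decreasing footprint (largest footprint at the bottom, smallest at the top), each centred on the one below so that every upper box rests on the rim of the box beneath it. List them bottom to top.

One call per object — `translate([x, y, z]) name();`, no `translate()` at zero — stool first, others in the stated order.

stool();
translate([104, 55, 381]) open_box();
translate([105, 66, 450]) open_box_2();
translate([108, 70, 521]) open_box_3();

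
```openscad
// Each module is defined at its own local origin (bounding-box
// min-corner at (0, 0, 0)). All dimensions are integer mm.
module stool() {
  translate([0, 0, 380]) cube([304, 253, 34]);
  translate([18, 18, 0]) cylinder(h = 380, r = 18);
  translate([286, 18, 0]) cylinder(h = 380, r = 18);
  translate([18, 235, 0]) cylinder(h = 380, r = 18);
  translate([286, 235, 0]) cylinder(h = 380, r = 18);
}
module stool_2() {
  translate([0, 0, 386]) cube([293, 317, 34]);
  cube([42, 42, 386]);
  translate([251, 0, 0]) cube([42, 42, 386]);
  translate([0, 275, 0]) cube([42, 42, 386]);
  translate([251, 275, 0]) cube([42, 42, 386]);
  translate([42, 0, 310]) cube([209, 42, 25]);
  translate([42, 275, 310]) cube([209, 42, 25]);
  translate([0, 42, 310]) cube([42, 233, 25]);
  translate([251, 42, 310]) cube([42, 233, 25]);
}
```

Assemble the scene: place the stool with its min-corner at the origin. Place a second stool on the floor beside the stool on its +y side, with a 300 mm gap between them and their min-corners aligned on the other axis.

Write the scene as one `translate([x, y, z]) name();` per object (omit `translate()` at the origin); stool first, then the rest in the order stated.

stool();
translate([0, 553, 0]) stool_2();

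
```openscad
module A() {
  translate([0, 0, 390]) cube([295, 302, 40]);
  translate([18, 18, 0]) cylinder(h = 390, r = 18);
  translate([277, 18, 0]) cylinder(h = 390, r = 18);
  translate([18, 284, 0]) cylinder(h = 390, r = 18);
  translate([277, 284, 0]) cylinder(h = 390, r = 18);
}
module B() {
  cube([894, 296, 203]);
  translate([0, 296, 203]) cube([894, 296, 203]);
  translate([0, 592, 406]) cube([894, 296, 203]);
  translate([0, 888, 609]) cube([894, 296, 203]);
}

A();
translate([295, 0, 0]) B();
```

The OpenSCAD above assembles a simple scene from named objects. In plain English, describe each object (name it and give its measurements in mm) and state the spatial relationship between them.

A is a four-legged stool. The seat is 295×302 mm, 40 mm thick, top at z = 430 mm. It stands on four round legs, each 36 mm in diameter, from z = 0 to the seat underside, each leg's axis is inset half a diameter from the nearest pair of seat edges (so the leg's bounding box is flush with the corner).

B is a straight staircase of 4 solid steps. Each step is 894 mm wide (x), 296 mm deep (y, the going) and 203 mm tall (the rise). The first step rests on the floor; each subsequent step sits one going further in +y and one rise higher in +z, directly behind and above the previous step with no overlap.

The staircase is against the stool's +x side, with their −y faces flush.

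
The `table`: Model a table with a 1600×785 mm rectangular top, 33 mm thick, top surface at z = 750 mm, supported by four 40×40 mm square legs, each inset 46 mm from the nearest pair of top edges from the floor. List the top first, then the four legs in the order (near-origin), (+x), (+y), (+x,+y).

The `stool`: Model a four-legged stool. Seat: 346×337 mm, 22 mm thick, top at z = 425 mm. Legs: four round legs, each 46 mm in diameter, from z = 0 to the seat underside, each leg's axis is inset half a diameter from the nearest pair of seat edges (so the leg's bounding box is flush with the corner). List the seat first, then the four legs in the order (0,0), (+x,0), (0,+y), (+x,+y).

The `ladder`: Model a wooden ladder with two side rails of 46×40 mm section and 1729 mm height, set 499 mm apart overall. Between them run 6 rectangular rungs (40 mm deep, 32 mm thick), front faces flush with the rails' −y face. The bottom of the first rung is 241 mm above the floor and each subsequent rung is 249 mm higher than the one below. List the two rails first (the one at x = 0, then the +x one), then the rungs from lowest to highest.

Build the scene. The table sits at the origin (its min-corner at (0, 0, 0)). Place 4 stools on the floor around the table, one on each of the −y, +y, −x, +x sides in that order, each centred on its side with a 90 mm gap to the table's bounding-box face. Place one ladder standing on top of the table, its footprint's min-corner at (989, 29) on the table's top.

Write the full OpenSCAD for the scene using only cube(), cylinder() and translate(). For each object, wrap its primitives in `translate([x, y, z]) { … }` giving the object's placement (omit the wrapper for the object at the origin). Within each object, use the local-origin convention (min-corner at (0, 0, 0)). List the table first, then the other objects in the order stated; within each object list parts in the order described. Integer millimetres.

translate([0, 0, 717]) cube([1600, 785, 33]);
translate([46, 46, 0]) cube([40, 40, 717]);
translate([1514, 46, 0]) cube([40, 40, 717]);
translate([46, 699, 0]) cube([40, 40, 717]);
translate([1514, 699, 0]) cube([40, 40, 717]);
translate([627, -427, 0]) {
  translate([0, 0, 403]) cube([346, 337, 22]);
  translate([23, 23, 0]) cylinder(h = 403, r = 23);
  translate([323, 23, 0]) cylinder(h = 403, r = 23);
  translate([23, 314, 0]) cylinder(h = 403, r = 23);
  translate([323, 314, 0]) cylinder(h = 403, r = 23);
}
translate([627, 875, 0]) {
  translate([0, 0, 403]) cube([346, 337, 22]);
  translate([23, 23, 0]) cylinder(h = 403, r = 23);
  translate([323, 23, 0]) cylinder(h = 403, r = 23);
  translate([23, 314, 0]) cylinder(h = 403, r = 23);
  translate([323, 314, 0]) cylinder(h = 403, r = 23);
}
translate([-436, 224, 0]) {
  translate([0, 0, 403]) cube([346, 337, 22]);
  translate([23, 23, 0]) cylinder(h = 403, r = 23);
  translate([323, 23, 0]) cylinder(h = 403, r = 23);
  translate([23, 314, 0]) cylinder(h = 403, r = 23);
  translate([323, 314, 0]) cylinder(h = 403, r = 23);
}
translate([1690, 224, 0]) {
  translate([0, 0, 403]) cube([346, 337, 22]);
  translate([23, 23, 0]) cylinder(h = 403, r = 23);
  translate([323, 23, 0]) cylinder(h = 403, r = 23);
  translate([23, 314, 0]) cylinder(h = 403, r = 23);
  translate([323, 314, 0]) cylinder(h = 403, r = 23);
}
translate([989, 29, 750]) {
  cube([46, 40, 1729]);
  translate([453, 0, 0]) cube([46, 40, 1729]);
  translate([46, 0, 241]) cube([407, 40, 32]);
  translate([46, 0, 490]) cube([407, 40, 32]);
  translate([46, 0, 739]) cube([407, 40, 32]);
  translate([46, 0, 988]) cube([407, 40, 32]);
  translate([46, 0, 1237]) cube([407, 40, 32]);
  translate([46, 0, 1486]) cube([407, 40, 32]);
}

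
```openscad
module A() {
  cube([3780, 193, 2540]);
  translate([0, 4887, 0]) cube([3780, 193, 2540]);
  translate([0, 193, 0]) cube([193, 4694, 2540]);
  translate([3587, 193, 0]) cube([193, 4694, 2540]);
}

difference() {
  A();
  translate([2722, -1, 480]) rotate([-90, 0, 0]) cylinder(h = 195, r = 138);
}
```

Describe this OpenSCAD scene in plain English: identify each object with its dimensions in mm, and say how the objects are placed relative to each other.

A is the wall frame of a small rectangular building: four walls, each 2540 mm tall and 193 mm thick, enclosing a footprint 3780 mm (x) by 5080 mm (y) outside-to-outside, with no floor or roof. The front and back walls (the −y and +y sides) span the full width; the two side walls fit between them.

The house frame has a circular hole of radius 138 mm through its front wall, centred at (x = 2722, z = 480).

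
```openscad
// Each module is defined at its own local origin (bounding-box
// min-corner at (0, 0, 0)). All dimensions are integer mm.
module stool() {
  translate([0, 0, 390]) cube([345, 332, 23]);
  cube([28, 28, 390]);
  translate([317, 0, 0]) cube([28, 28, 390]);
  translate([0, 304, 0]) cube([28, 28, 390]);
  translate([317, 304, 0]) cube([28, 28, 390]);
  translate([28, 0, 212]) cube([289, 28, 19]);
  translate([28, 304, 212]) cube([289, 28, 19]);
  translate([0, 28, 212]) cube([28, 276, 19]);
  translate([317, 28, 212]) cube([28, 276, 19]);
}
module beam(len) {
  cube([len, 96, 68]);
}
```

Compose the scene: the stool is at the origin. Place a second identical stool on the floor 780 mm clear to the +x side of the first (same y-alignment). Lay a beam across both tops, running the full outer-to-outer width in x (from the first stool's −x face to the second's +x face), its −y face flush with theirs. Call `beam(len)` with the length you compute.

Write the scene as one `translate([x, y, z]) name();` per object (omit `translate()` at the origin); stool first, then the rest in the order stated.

stool();
translate([1125, 0, 0]) stool();
translate([0, 0, 413]) beam(1470);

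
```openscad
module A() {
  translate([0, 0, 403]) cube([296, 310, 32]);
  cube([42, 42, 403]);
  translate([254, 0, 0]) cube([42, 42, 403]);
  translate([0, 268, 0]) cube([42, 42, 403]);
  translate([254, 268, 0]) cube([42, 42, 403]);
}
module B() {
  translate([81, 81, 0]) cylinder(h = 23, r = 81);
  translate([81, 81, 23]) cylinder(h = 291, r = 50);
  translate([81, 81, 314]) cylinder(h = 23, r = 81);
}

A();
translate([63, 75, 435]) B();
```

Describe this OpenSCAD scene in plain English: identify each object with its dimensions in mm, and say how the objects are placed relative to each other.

A is a simple wooden stool: a rectangular seat 296 mm (x) by 310 mm (y), 32 mm thick, top face at z = 435 mm, on four square legs, each 42×42 mm in cross-section. The legs rest on z = 0, each flush with a corner of the seat.

B is a spool: two coaxial disc flanges of radius 81 mm and thickness 23 mm, joined by a core cylinder of radius 50 mm and height 291 mm. The lower flange rests on z = 0 and the three cylinders share a vertical axis.

The spool is on top of the stool.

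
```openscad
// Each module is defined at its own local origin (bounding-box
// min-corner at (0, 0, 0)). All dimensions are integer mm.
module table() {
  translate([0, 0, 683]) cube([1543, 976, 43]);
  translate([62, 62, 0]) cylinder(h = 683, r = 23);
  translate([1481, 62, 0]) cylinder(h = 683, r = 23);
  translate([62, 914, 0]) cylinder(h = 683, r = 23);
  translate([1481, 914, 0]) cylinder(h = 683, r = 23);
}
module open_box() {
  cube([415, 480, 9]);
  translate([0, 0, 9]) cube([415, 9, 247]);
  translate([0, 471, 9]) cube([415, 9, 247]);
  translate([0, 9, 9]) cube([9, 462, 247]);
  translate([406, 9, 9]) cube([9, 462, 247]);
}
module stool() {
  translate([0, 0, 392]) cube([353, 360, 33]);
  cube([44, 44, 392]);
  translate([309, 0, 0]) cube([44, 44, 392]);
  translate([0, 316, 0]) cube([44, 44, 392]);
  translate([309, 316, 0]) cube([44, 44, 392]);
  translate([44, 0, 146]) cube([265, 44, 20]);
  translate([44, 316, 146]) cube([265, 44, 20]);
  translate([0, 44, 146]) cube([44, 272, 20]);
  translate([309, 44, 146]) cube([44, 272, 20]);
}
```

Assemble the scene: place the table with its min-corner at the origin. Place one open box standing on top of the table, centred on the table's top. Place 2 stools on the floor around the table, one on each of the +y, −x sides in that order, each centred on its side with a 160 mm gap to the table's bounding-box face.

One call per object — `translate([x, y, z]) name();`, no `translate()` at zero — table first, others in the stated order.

table();
translate([564, 248, 726]) open_box();
translate([595, 1136, 0]) stool();
translate([-513, 308, 0]) stool();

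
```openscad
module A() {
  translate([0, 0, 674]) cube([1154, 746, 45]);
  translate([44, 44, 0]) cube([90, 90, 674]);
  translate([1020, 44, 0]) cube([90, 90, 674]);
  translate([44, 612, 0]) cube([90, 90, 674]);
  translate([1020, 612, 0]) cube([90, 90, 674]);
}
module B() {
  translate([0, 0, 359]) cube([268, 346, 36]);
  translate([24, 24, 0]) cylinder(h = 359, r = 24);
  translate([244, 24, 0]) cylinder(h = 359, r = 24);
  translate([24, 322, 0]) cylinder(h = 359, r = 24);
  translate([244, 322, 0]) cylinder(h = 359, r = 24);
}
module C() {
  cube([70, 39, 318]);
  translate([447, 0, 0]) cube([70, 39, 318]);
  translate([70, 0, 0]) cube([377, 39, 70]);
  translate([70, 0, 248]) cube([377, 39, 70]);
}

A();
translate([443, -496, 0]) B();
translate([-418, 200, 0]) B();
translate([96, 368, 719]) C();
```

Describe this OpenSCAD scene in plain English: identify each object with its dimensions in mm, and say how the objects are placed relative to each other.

A is a table: top 1154 mm (x) × 746 mm (y), 45 mm thick, upper face at z = 719 mm, on four 90×90 mm square legs, each inset 44 mm from the nearest pair of top edges, running from z = 0 to the bottom of the top.

B is a four-legged stool. The seat is 268×346 mm, 36 mm thick, top at z = 395 mm. It stands on four round legs, each 48 mm in diameter, from z = 0 to the seat underside, each leg's axis is inset half a diameter from the nearest pair of seat edges (so the leg's bounding box is flush with the corner).

C is a picture frame with a 377×178 mm rectangular opening (x by z) and a uniform 70 mm border on every side. Frame depth is 39 mm along y. It is built from two vertical stiles running the full outside height and two horizontal rails spanning the gap between the stiles.

Two stools sit around the table at the −y, −x sides. The picture frame is on top of the table.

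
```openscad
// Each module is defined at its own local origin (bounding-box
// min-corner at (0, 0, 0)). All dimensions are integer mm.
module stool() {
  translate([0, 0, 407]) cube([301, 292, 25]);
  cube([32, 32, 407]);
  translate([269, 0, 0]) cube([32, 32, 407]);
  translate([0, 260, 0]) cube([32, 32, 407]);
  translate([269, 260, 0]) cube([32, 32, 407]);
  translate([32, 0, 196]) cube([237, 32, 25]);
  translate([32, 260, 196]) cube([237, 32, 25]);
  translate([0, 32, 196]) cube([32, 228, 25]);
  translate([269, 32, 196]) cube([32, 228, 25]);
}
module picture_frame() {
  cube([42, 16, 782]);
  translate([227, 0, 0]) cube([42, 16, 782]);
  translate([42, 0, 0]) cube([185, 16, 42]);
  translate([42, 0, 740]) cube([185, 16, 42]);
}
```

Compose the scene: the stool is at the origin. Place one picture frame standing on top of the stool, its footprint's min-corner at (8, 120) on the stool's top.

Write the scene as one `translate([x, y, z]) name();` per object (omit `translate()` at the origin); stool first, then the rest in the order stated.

stool();
translate([8, 120, 432]) picture_frame();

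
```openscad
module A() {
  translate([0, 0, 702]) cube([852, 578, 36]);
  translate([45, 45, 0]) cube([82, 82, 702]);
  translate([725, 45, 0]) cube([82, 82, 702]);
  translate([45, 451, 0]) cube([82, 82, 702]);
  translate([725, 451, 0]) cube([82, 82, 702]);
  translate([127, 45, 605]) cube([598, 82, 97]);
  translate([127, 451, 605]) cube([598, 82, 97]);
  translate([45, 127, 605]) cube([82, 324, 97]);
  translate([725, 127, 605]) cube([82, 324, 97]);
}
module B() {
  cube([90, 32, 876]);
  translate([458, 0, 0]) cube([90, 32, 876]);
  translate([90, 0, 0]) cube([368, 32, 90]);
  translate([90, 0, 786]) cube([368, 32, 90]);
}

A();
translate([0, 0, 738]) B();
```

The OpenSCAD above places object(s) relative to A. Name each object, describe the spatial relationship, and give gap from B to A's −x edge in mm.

The picture frame's min-x is at 0; the table's min-x is 0; gap = 0 mm.

A is a table. B is a picture frame. The picture frame is on top of the table. The gap from the picture frame to the table's −x edge is 0 mm.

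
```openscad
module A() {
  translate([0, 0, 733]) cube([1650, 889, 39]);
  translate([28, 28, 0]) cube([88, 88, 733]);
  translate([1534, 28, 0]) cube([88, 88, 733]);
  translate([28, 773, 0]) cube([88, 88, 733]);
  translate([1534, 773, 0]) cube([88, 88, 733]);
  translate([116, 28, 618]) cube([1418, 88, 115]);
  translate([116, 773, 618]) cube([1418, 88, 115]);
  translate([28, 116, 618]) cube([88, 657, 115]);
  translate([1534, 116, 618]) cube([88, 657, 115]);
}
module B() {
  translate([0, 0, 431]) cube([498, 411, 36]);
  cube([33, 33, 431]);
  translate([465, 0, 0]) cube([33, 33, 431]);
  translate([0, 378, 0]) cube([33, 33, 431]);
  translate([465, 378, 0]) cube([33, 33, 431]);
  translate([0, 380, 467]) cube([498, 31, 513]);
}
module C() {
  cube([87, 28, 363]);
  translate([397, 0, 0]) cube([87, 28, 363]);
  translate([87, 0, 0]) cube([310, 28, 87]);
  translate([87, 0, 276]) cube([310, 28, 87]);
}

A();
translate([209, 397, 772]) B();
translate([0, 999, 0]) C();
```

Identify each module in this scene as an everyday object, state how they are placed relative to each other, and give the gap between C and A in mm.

A is a table. B is a chair. C is a picture frame. The chair is on top of the table. The picture frame is on the floor beside the table on its +y side. The gap between the picture frame and the table is 110 mm.

The picture frame's nearest face is 110 mm from the table's +y face.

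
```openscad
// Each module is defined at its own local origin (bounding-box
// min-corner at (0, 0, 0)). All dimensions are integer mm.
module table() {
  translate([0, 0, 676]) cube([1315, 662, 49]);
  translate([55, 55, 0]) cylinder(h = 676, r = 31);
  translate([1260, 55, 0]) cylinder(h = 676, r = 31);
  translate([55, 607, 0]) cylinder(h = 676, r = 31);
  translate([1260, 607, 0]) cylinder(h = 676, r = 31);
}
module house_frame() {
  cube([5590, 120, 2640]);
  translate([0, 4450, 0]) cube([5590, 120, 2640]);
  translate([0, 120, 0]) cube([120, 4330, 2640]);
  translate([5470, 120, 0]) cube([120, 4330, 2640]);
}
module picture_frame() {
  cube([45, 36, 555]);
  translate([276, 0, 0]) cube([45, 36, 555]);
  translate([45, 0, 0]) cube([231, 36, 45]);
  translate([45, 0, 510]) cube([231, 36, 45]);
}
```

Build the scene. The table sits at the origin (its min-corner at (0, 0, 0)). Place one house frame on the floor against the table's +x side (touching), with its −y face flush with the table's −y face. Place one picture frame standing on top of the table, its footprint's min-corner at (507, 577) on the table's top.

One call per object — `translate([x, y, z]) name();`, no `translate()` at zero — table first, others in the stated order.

table();
translate([1315, 0, 0]) house_frame();
translate([507, 577, 725]) picture_frame();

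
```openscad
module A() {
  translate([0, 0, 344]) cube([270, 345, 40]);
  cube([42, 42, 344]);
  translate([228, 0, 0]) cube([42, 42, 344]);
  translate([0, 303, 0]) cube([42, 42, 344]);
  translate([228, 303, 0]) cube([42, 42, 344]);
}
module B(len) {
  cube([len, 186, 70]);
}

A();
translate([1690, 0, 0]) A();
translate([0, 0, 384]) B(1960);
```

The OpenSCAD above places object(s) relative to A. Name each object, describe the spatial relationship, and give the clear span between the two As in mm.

Second stool starts at x = 1690; first ends at x = 270; clear span = 1690 − 270 = 1420 mm.

A is a stool. B is a beam. A beam spans the tops of two stools. The clear span between the two stools is 1420 mm.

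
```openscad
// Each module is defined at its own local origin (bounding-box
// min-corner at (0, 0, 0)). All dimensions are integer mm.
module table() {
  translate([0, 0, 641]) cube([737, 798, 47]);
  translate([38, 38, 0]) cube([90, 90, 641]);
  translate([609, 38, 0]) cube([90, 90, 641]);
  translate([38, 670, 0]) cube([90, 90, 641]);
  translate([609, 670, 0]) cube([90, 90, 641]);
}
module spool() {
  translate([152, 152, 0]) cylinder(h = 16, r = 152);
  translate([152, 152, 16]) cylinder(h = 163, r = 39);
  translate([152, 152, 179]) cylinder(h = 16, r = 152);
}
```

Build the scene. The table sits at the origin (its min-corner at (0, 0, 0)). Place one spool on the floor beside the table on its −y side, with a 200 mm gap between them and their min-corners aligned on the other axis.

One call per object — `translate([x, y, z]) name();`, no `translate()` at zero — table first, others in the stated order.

table();
translate([0, -504, 0]) spool();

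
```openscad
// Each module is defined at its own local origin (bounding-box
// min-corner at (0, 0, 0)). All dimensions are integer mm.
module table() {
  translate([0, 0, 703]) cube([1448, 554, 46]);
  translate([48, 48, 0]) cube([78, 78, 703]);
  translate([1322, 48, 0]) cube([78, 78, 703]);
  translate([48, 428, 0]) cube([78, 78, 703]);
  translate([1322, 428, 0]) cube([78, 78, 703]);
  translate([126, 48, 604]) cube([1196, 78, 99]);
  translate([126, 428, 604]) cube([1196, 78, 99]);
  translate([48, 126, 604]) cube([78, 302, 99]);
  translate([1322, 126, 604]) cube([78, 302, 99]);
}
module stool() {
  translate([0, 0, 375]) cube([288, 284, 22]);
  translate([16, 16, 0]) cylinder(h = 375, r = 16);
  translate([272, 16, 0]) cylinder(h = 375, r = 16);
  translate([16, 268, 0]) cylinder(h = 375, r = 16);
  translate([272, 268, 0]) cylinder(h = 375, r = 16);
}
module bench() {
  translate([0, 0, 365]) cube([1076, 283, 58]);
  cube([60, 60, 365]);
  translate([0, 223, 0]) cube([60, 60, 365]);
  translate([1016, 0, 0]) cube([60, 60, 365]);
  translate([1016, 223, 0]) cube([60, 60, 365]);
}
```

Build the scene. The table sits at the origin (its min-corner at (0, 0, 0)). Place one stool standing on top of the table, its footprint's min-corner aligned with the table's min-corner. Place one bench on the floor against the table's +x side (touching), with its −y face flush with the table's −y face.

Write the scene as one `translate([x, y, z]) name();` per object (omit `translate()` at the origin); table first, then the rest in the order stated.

table();
translate([0, 0, 749]) stool();
translate([1448, 0, 0]) bench();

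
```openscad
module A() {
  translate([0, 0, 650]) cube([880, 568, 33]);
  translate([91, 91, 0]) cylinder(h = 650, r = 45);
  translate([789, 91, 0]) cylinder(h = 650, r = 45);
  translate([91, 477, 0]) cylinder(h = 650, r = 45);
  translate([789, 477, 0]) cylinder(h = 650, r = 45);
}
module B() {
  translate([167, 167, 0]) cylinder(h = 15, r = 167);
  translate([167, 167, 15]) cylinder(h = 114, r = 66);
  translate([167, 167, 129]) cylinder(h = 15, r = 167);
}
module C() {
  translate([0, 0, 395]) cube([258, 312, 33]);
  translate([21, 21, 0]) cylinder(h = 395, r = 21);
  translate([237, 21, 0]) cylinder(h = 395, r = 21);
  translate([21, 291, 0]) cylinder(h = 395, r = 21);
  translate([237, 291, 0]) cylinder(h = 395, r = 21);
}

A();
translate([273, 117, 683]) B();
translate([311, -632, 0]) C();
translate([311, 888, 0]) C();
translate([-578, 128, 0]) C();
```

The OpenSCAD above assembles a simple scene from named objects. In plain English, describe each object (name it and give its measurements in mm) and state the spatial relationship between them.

A is a rectangular dining table. The top is 880×568×33 mm with its upper surface at z = 683 mm. It stands on four round legs of 90 mm diameter, each leg's bounding box inset 46 mm from the nearest pair of top edges, running from the floor to the underside of the top.

B is a spool: two coaxial disc flanges of radius 167 mm and thickness 15 mm, joined by a core cylinder of radius 66 mm and height 114 mm. The lower flange rests on z = 0 and the three cylinders share a vertical axis.

C is a simple wooden stool: a rectangular seat 258 mm (x) by 312 mm (y), 33 mm thick, top face at z = 428 mm, on four round legs, each 42 mm in diameter. The legs rest on z = 0, each leg's axis is inset half a diameter from the nearest pair of seat edges (so the leg's bounding box is flush with the corner).

The spool is on top of the table, centred. Three stools sit around the table at the −y, +y, −x sides.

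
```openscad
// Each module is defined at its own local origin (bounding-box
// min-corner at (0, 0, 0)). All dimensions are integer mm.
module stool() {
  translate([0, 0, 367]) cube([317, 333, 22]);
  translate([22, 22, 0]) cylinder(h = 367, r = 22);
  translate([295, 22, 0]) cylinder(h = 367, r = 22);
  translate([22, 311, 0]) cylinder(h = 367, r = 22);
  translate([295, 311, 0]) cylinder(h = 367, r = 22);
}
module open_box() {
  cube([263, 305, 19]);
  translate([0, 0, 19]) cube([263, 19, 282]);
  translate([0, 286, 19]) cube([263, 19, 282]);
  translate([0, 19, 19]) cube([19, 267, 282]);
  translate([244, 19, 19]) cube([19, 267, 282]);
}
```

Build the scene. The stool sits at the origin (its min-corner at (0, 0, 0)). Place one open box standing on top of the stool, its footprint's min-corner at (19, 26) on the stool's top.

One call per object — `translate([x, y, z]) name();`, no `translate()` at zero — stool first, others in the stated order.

stool();
translate([19, 26, 389]) open_box();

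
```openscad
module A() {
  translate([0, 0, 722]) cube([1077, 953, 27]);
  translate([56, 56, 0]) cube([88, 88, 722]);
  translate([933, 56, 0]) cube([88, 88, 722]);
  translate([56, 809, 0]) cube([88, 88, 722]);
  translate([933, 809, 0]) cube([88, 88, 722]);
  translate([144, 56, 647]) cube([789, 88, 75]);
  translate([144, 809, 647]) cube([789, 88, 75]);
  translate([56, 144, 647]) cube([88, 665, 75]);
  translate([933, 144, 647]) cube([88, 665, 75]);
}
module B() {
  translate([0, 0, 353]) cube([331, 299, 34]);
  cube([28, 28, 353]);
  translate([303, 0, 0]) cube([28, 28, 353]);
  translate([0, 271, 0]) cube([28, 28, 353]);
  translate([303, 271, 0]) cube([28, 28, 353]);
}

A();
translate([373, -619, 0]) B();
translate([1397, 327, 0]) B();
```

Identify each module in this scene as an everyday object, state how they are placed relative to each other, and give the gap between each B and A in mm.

Each stool's nearest face is 320 mm from the table's bounding box.

A is a table. B is a stool. Two stools sit around the table at the −y, +x sides. The gap between each stool and the table is 320 mm.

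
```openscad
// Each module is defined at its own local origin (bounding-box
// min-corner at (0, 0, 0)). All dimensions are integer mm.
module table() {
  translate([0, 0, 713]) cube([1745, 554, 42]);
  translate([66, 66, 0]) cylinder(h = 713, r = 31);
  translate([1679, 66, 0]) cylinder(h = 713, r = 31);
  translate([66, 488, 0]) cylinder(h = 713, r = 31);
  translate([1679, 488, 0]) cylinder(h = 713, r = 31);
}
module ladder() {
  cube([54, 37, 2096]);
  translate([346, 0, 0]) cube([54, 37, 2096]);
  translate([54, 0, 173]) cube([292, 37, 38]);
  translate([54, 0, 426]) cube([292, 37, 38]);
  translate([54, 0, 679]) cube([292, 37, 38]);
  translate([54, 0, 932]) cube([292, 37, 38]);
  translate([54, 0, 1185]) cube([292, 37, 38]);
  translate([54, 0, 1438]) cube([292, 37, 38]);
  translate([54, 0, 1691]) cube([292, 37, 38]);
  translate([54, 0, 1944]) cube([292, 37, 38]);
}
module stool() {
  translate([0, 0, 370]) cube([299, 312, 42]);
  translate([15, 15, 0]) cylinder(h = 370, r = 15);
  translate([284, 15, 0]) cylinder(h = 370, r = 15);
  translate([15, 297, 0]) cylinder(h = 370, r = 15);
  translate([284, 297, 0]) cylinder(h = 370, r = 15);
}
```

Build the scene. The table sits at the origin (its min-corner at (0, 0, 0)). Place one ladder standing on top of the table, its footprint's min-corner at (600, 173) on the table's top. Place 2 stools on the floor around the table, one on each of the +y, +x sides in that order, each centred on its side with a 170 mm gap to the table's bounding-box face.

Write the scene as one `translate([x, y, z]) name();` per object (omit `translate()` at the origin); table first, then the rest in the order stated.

table();
translate([600, 173, 755]) ladder();
translate([723, 724, 0]) stool();
translate([1915, 121, 0]) stool();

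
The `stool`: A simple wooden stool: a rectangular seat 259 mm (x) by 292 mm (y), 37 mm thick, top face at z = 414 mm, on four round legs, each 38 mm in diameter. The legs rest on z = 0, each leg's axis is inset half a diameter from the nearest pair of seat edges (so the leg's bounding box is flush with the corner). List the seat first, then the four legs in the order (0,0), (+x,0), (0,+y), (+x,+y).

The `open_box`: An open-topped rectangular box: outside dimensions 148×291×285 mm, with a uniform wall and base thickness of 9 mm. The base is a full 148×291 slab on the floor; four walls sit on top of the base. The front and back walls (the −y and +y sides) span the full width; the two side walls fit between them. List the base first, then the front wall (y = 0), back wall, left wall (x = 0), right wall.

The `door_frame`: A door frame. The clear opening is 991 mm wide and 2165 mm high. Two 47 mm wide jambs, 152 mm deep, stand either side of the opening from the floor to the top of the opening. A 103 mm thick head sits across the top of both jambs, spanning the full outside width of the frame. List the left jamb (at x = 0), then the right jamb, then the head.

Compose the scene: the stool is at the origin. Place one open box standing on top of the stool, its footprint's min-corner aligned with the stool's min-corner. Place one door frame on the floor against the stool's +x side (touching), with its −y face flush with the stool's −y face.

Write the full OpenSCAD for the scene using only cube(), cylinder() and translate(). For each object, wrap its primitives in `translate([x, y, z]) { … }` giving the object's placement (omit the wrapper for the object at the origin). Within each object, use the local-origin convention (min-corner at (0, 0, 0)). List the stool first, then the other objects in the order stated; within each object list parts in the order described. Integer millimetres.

translate([0, 0, 377]) cube([259, 292, 37]);
translate([19, 19, 0]) cylinder(h = 377, r = 19);
translate([240, 19, 0]) cylinder(h = 377, r = 19);
translate([19, 273, 0]) cylinder(h = 377, r = 19);
translate([240, 273, 0]) cylinder(h = 377, r = 19);
translate([0, 0, 414]) {
  cube([148, 291, 9]);
  translate([0, 0, 9]) cube([148, 9, 276]);
  translate([0, 282, 9]) cube([148, 9, 276]);
  translate([0, 9, 9]) cube([9, 273, 276]);
  translate([139, 9, 9]) cube([9, 273, 276]);
}
translate([259, 0, 0]) {
  cube([47, 152, 2165]);
  translate([1038, 0, 0]) cube([47, 152, 2165]);
  translate([0, 0, 2165]) cube([1085, 152, 103]);
}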